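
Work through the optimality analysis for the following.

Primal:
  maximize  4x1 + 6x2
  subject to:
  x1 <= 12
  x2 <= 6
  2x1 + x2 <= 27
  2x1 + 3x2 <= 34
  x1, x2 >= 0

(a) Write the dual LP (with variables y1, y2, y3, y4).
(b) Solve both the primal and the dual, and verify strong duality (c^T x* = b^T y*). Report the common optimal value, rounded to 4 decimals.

The standard primal-dual pair for 'max c^T x s.t. A x <= b, x >= 0' is:
  Dual:  min b^T y  s.t.  A^T y >= c,  y >= 0.

So the dual LP is:
  minimize  12y1 + 6y2 + 27y3 + 34y4
  subject to:
    y1 + 2y3 + 2y4 >= 4
    y2 + y3 + 3y4 >= 6
    y1, y2, y3, y4 >= 0

Solving the primal: x* = (11.75, 3.5).
  primal value c^T x* = 68.
Solving the dual: y* = (0, 0, 0, 2).
  dual value b^T y* = 68.
Strong duality: c^T x* = b^T y*. Confirmed.

68


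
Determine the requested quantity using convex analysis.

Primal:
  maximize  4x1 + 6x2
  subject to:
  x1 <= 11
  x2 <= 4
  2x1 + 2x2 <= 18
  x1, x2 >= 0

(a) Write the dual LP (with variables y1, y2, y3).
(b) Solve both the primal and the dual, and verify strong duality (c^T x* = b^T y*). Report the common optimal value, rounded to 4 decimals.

The standard primal-dual pair for 'max c^T x s.t. A x <= b, x >= 0' is:
  Dual:  min b^T y  s.t.  A^T y >= c,  y >= 0.

So the dual LP is:
  minimize  11y1 + 4y2 + 18y3
  subject to:
    y1 + 2y3 >= 4
    y2 + 2y3 >= 6
    y1, y2, y3 >= 0

Solving the primal: x* = (5, 4).
  primal value c^T x* = 44.
Solving the dual: y* = (0, 2, 2).
  dual value b^T y* = 44.
Strong duality: c^T x* = b^T y*. Confirmed.

44


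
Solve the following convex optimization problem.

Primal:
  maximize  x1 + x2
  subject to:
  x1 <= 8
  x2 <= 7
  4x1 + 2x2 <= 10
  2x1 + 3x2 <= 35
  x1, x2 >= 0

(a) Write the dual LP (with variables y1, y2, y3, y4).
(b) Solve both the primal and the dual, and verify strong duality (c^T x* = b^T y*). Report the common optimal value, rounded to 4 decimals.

The standard primal-dual pair for 'max c^T x s.t. A x <= b, x >= 0' is:
  Dual:  min b^T y  s.t.  A^T y >= c,  y >= 0.

So the dual LP is:
  minimize  8y1 + 7y2 + 10y3 + 35y4
  subject to:
    y1 + 4y3 + 2y4 >= 1
    y2 + 2y3 + 3y4 >= 1
    y1, y2, y3, y4 >= 0

Solving the primal: x* = (0, 5).
  primal value c^T x* = 5.
Solving the dual: y* = (0, 0, 0.5, 0).
  dual value b^T y* = 5.
Strong duality: c^T x* = b^T y*. Confirmed.

5


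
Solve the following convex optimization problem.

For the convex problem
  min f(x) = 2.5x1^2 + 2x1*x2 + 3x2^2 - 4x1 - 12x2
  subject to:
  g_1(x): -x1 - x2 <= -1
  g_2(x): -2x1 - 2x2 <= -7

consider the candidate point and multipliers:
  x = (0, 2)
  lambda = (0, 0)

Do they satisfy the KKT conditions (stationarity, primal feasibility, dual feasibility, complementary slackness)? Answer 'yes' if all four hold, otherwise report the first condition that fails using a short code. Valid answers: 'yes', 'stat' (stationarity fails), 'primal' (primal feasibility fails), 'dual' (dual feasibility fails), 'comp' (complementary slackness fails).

Gradient of f: grad f(x) = Q x + c = (0, 0)
Constraint values g_i(x) = a_i^T x - b_i:
  g_1((0, 2)) = -1
  g_2((0, 2)) = 3
Stationarity residual: grad f(x) + sum_i lambda_i a_i = (0, 0)
  -> stationarity OK
Primal feasibility (all g_i <= 0): FAILS
Dual feasibility (all lambda_i >= 0): OK
Complementary slackness (lambda_i * g_i(x) = 0 for all i): OK

Verdict: the first failing condition is primal_feasibility -> primal.

primal


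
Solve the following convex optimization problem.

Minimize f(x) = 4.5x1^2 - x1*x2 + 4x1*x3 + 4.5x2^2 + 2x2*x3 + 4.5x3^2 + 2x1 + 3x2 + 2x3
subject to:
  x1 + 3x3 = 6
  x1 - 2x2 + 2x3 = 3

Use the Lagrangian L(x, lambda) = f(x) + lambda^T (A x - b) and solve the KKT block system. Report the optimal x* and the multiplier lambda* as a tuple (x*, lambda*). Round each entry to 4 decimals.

Form the Lagrangian:
  L(x, lambda) = (1/2) x^T Q x + c^T x + lambda^T (A x - b)
Stationarity (grad_x L = 0): Q x + c + A^T lambda = 0.
Primal feasibility: A x = b.

This gives the KKT block system:
  [ Q   A^T ] [ x     ]   [-c ]
  [ A    0  ] [ lambda ] = [ b ]

Solving the linear system:
  x*      = (-0.6285, 0.3953, 2.2095)
  lambda* = (-10.5889, 5.8024)
  f(x*)   = 25.2372

x* = (-0.6285, 0.3953, 2.2095), lambda* = (-10.5889, 5.8024)


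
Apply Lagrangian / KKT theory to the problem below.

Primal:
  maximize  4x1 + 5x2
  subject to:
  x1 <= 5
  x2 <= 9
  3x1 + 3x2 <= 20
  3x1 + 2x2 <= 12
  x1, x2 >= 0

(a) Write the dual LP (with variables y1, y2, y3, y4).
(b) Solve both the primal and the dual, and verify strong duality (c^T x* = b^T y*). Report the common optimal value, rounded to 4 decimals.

The standard primal-dual pair for 'max c^T x s.t. A x <= b, x >= 0' is:
  Dual:  min b^T y  s.t.  A^T y >= c,  y >= 0.

So the dual LP is:
  minimize  5y1 + 9y2 + 20y3 + 12y4
  subject to:
    y1 + 3y3 + 3y4 >= 4
    y2 + 3y3 + 2y4 >= 5
    y1, y2, y3, y4 >= 0

Solving the primal: x* = (0, 6).
  primal value c^T x* = 30.
Solving the dual: y* = (0, 0, 0, 2.5).
  dual value b^T y* = 30.
Strong duality: c^T x* = b^T y*. Confirmed.

30


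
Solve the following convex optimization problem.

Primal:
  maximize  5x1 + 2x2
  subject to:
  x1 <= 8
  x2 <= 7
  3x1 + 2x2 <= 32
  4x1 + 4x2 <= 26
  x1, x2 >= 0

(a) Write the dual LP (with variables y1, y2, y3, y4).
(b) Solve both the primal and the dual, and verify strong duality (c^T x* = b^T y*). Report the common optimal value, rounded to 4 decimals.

The standard primal-dual pair for 'max c^T x s.t. A x <= b, x >= 0' is:
  Dual:  min b^T y  s.t.  A^T y >= c,  y >= 0.

So the dual LP is:
  minimize  8y1 + 7y2 + 32y3 + 26y4
  subject to:
    y1 + 3y3 + 4y4 >= 5
    y2 + 2y3 + 4y4 >= 2
    y1, y2, y3, y4 >= 0

Solving the primal: x* = (6.5, 0).
  primal value c^T x* = 32.5.
Solving the dual: y* = (0, 0, 0, 1.25).
  dual value b^T y* = 32.5.
Strong duality: c^T x* = b^T y*. Confirmed.

32.5


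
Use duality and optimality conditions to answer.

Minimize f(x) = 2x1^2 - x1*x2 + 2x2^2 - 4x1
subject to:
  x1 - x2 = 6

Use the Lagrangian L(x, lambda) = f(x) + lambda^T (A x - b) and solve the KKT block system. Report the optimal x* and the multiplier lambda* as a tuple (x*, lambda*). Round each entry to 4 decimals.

Form the Lagrangian:
  L(x, lambda) = (1/2) x^T Q x + c^T x + lambda^T (A x - b)
Stationarity (grad_x L = 0): Q x + c + A^T lambda = 0.
Primal feasibility: A x = b.

This gives the KKT block system:
  [ Q   A^T ] [ x     ]   [-c ]
  [ A    0  ] [ lambda ] = [ b ]

Solving the linear system:
  x*      = (3.6667, -2.3333)
  lambda* = (-13)
  f(x*)   = 31.6667

x* = (3.6667, -2.3333), lambda* = (-13)


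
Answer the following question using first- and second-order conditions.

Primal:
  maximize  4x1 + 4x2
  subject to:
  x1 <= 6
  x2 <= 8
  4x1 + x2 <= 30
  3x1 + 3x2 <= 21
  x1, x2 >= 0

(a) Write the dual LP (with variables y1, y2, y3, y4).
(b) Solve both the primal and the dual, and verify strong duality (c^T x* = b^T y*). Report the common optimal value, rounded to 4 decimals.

The standard primal-dual pair for 'max c^T x s.t. A x <= b, x >= 0' is:
  Dual:  min b^T y  s.t.  A^T y >= c,  y >= 0.

So the dual LP is:
  minimize  6y1 + 8y2 + 30y3 + 21y4
  subject to:
    y1 + 4y3 + 3y4 >= 4
    y2 + y3 + 3y4 >= 4
    y1, y2, y3, y4 >= 0

Solving the primal: x* = (6, 1).
  primal value c^T x* = 28.
Solving the dual: y* = (0, 0, 0, 1.3333).
  dual value b^T y* = 28.
Strong duality: c^T x* = b^T y*. Confirmed.

28


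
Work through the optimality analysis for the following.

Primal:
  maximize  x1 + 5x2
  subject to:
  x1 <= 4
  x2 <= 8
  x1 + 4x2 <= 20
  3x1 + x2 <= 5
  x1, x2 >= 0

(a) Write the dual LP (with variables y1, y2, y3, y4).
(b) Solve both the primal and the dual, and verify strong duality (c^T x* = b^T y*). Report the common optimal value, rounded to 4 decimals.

The standard primal-dual pair for 'max c^T x s.t. A x <= b, x >= 0' is:
  Dual:  min b^T y  s.t.  A^T y >= c,  y >= 0.

So the dual LP is:
  minimize  4y1 + 8y2 + 20y3 + 5y4
  subject to:
    y1 + y3 + 3y4 >= 1
    y2 + 4y3 + y4 >= 5
    y1, y2, y3, y4 >= 0

Solving the primal: x* = (0, 5).
  primal value c^T x* = 25.
Solving the dual: y* = (0, 0, 0, 5).
  dual value b^T y* = 25.
Strong duality: c^T x* = b^T y*. Confirmed.

25


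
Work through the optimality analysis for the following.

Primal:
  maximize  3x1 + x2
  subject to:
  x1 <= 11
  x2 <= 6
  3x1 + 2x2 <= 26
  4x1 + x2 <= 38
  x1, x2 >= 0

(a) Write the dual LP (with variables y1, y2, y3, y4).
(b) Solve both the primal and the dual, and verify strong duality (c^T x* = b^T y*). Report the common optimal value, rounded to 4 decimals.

The standard primal-dual pair for 'max c^T x s.t. A x <= b, x >= 0' is:
  Dual:  min b^T y  s.t.  A^T y >= c,  y >= 0.

So the dual LP is:
  minimize  11y1 + 6y2 + 26y3 + 38y4
  subject to:
    y1 + 3y3 + 4y4 >= 3
    y2 + 2y3 + y4 >= 1
    y1, y2, y3, y4 >= 0

Solving the primal: x* = (8.6667, 0).
  primal value c^T x* = 26.
Solving the dual: y* = (0, 0, 1, 0).
  dual value b^T y* = 26.
Strong duality: c^T x* = b^T y*. Confirmed.

26


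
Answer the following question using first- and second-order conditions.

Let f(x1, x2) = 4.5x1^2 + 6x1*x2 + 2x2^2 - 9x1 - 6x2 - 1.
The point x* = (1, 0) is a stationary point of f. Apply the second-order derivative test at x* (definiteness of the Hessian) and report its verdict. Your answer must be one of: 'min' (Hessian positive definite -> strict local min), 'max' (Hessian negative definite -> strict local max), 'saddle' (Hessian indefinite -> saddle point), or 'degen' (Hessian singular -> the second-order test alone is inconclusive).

Compute the Hessian H = grad^2 f:
  H = [[9, 6], [6, 4]]
Verify stationarity: grad f(x*) = H x* + g = (0, 0).
Eigenvalues of H: 0, 13.
H has a zero eigenvalue (singular; positive semidefinite but not definite), so H is neither positive definite, negative definite, nor indefinite. The second-order test alone is inconclusive -> degen.
(Indeed, f is constant along the null direction of H through x*, so x* is not a strict local extremum.)

degen


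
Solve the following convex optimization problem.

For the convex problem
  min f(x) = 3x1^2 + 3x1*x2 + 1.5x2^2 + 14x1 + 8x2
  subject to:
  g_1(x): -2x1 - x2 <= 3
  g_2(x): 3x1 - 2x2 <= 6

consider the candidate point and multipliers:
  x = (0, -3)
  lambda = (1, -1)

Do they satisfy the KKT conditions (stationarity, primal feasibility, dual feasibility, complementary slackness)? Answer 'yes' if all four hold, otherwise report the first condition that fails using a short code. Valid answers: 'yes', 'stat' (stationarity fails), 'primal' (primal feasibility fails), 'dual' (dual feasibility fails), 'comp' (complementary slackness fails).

Gradient of f: grad f(x) = Q x + c = (5, -1)
Constraint values g_i(x) = a_i^T x - b_i:
  g_1((0, -3)) = 0
  g_2((0, -3)) = 0
Stationarity residual: grad f(x) + sum_i lambda_i a_i = (0, 0)
  -> stationarity OK
Primal feasibility (all g_i <= 0): OK
Dual feasibility (all lambda_i >= 0): FAILS
Complementary slackness (lambda_i * g_i(x) = 0 for all i): OK

Verdict: the first failing condition is dual_feasibility -> dual.

dual


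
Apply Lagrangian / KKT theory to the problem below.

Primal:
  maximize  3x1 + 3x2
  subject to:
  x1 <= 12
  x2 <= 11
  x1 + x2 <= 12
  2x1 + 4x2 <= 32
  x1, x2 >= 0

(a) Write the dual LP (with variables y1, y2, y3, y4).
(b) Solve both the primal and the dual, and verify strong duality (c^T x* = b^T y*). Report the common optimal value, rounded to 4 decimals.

The standard primal-dual pair for 'max c^T x s.t. A x <= b, x >= 0' is:
  Dual:  min b^T y  s.t.  A^T y >= c,  y >= 0.

So the dual LP is:
  minimize  12y1 + 11y2 + 12y3 + 32y4
  subject to:
    y1 + y3 + 2y4 >= 3
    y2 + y3 + 4y4 >= 3
    y1, y2, y3, y4 >= 0

Solving the primal: x* = (12, 0).
  primal value c^T x* = 36.
Solving the dual: y* = (0, 0, 3, 0).
  dual value b^T y* = 36.
Strong duality: c^T x* = b^T y*. Confirmed.

36


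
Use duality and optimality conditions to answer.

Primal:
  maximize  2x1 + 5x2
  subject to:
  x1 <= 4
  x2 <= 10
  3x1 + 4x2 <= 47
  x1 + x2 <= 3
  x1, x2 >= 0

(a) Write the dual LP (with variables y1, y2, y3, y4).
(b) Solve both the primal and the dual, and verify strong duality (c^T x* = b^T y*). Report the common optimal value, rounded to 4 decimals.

The standard primal-dual pair for 'max c^T x s.t. A x <= b, x >= 0' is:
  Dual:  min b^T y  s.t.  A^T y >= c,  y >= 0.

So the dual LP is:
  minimize  4y1 + 10y2 + 47y3 + 3y4
  subject to:
    y1 + 3y3 + y4 >= 2
    y2 + 4y3 + y4 >= 5
    y1, y2, y3, y4 >= 0

Solving the primal: x* = (0, 3).
  primal value c^T x* = 15.
Solving the dual: y* = (0, 0, 0, 5).
  dual value b^T y* = 15.
Strong duality: c^T x* = b^T y*. Confirmed.

15


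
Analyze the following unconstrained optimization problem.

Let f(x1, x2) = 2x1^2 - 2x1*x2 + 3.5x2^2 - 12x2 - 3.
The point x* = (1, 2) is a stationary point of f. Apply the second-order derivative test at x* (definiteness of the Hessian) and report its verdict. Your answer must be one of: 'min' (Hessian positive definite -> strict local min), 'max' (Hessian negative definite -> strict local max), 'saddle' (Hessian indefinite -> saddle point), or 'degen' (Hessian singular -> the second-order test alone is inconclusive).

Compute the Hessian H = grad^2 f:
  H = [[4, -2], [-2, 7]]
Verify stationarity: grad f(x*) = H x* + g = (0, 0).
Eigenvalues of H: 3, 8.
Both eigenvalues > 0, so H is positive definite -> x* is a strict local min.

min


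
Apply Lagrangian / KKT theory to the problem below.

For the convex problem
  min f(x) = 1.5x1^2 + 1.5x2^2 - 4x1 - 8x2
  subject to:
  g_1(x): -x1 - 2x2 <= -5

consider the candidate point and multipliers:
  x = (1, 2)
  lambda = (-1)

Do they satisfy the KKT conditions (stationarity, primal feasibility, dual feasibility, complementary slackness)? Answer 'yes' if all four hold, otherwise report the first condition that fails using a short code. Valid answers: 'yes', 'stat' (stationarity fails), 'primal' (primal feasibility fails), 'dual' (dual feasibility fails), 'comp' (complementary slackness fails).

Gradient of f: grad f(x) = Q x + c = (-1, -2)
Constraint values g_i(x) = a_i^T x - b_i:
  g_1((1, 2)) = 0
Stationarity residual: grad f(x) + sum_i lambda_i a_i = (0, 0)
  -> stationarity OK
Primal feasibility (all g_i <= 0): OK
Dual feasibility (all lambda_i >= 0): FAILS
Complementary slackness (lambda_i * g_i(x) = 0 for all i): OK

Verdict: the first failing condition is dual_feasibility -> dual.

dual


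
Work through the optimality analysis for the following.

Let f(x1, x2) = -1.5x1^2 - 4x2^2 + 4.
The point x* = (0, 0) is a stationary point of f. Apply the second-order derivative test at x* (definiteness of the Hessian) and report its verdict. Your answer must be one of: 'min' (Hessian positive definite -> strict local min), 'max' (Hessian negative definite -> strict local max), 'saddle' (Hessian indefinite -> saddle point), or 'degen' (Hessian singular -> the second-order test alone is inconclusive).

Compute the Hessian H = grad^2 f:
  H = [[-3, 0], [0, -8]]
Verify stationarity: grad f(x*) = H x* + g = (0, 0).
Eigenvalues of H: -8, -3.
Both eigenvalues < 0, so H is negative definite -> x* is a strict local max.

max


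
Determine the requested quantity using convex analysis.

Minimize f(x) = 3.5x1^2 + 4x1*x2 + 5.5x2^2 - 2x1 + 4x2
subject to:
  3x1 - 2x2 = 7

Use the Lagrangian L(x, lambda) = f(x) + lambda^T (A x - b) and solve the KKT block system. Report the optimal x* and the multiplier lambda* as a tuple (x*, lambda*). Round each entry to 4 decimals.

Form the Lagrangian:
  L(x, lambda) = (1/2) x^T Q x + c^T x + lambda^T (A x - b)
Stationarity (grad_x L = 0): Q x + c + A^T lambda = 0.
Primal feasibility: A x = b.

This gives the KKT block system:
  [ Q   A^T ] [ x     ]   [-c ]
  [ A    0  ] [ lambda ] = [ b ]

Solving the linear system:
  x*      = (1.5486, -1.1771)
  lambda* = (-1.3771)
  f(x*)   = 0.9171

x* = (1.5486, -1.1771), lambda* = (-1.3771)


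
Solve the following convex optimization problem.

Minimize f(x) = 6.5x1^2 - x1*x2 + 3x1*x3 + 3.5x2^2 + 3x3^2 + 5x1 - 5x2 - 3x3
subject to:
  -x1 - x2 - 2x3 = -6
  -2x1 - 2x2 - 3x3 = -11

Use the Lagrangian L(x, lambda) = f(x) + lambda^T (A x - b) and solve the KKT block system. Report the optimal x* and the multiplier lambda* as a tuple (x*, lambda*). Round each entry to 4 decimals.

Form the Lagrangian:
  L(x, lambda) = (1/2) x^T Q x + c^T x + lambda^T (A x - b)
Stationarity (grad_x L = 0): Q x + c + A^T lambda = 0.
Primal feasibility: A x = b.

This gives the KKT block system:
  [ Q   A^T ] [ x     ]   [-c ]
  [ A    0  ] [ lambda ] = [ b ]

Solving the linear system:
  x*      = (0.8636, 3.1364, 1)
  lambda* = (-37.0909, 26.5909)
  f(x*)   = 27.7955

x* = (0.8636, 3.1364, 1), lambda* = (-37.0909, 26.5909)


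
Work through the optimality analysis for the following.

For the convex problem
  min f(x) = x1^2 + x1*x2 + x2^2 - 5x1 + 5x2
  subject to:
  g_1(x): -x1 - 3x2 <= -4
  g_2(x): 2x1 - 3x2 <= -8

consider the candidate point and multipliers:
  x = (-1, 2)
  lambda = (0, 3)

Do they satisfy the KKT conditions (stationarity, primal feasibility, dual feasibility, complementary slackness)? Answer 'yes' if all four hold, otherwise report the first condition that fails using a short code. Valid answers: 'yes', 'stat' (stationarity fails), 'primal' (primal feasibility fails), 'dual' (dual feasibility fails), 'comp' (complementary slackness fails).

Gradient of f: grad f(x) = Q x + c = (-5, 8)
Constraint values g_i(x) = a_i^T x - b_i:
  g_1((-1, 2)) = -1
  g_2((-1, 2)) = 0
Stationarity residual: grad f(x) + sum_i lambda_i a_i = (1, -1)
  -> stationarity FAILS
Primal feasibility (all g_i <= 0): OK
Dual feasibility (all lambda_i >= 0): OK
Complementary slackness (lambda_i * g_i(x) = 0 for all i): OK

Verdict: the first failing condition is stationarity -> stat.

stat


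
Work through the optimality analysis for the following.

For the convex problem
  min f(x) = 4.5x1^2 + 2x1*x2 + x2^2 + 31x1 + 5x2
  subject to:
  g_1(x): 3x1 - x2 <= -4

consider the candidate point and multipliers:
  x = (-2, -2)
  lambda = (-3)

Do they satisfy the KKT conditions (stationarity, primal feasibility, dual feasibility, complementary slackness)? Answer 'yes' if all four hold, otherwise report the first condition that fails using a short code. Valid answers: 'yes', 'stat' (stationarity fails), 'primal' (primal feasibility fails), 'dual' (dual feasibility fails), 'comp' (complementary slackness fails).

Gradient of f: grad f(x) = Q x + c = (9, -3)
Constraint values g_i(x) = a_i^T x - b_i:
  g_1((-2, -2)) = 0
Stationarity residual: grad f(x) + sum_i lambda_i a_i = (0, 0)
  -> stationarity OK
Primal feasibility (all g_i <= 0): OK
Dual feasibility (all lambda_i >= 0): FAILS
Complementary slackness (lambda_i * g_i(x) = 0 for all i): OK

Verdict: the first failing condition is dual_feasibility -> dual.

dual


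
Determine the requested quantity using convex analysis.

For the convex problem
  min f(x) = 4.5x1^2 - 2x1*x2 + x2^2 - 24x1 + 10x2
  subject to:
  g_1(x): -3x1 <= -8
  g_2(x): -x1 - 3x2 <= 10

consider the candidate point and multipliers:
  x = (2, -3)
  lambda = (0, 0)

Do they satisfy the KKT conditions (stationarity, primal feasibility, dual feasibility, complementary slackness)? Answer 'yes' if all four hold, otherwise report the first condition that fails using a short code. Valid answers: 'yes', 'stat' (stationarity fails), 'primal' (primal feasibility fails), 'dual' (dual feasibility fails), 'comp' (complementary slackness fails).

Gradient of f: grad f(x) = Q x + c = (0, 0)
Constraint values g_i(x) = a_i^T x - b_i:
  g_1((2, -3)) = 2
  g_2((2, -3)) = -3
Stationarity residual: grad f(x) + sum_i lambda_i a_i = (0, 0)
  -> stationarity OK
Primal feasibility (all g_i <= 0): FAILS
Dual feasibility (all lambda_i >= 0): OK
Complementary slackness (lambda_i * g_i(x) = 0 for all i): OK

Verdict: the first failing condition is primal_feasibility -> primal.

primal


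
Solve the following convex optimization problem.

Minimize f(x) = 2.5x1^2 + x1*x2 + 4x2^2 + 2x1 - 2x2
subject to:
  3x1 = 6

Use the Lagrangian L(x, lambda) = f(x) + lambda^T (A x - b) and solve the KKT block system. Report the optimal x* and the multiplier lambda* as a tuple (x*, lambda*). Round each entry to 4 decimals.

Form the Lagrangian:
  L(x, lambda) = (1/2) x^T Q x + c^T x + lambda^T (A x - b)
Stationarity (grad_x L = 0): Q x + c + A^T lambda = 0.
Primal feasibility: A x = b.

This gives the KKT block system:
  [ Q   A^T ] [ x     ]   [-c ]
  [ A    0  ] [ lambda ] = [ b ]

Solving the linear system:
  x*      = (2, 0)
  lambda* = (-4)
  f(x*)   = 14

x* = (2, 0), lambda* = (-4)


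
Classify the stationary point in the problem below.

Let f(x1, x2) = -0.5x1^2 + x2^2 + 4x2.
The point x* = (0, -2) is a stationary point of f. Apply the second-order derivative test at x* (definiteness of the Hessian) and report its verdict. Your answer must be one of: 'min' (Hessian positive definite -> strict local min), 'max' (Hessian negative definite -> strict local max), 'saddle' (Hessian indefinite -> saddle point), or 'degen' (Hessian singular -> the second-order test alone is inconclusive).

Compute the Hessian H = grad^2 f:
  H = [[-1, 0], [0, 2]]
Verify stationarity: grad f(x*) = H x* + g = (0, 0).
Eigenvalues of H: -1, 2.
Eigenvalues have mixed signs, so H is indefinite -> x* is a saddle point.

saddle


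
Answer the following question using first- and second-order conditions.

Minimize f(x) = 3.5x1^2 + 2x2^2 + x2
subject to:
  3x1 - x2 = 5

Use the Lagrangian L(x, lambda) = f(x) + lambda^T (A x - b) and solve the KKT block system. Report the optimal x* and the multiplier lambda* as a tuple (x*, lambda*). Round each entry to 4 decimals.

Form the Lagrangian:
  L(x, lambda) = (1/2) x^T Q x + c^T x + lambda^T (A x - b)
Stationarity (grad_x L = 0): Q x + c + A^T lambda = 0.
Primal feasibility: A x = b.

This gives the KKT block system:
  [ Q   A^T ] [ x     ]   [-c ]
  [ A    0  ] [ lambda ] = [ b ]

Solving the linear system:
  x*      = (1.3256, -1.0233)
  lambda* = (-3.093)
  f(x*)   = 7.2209

x* = (1.3256, -1.0233), lambda* = (-3.093)


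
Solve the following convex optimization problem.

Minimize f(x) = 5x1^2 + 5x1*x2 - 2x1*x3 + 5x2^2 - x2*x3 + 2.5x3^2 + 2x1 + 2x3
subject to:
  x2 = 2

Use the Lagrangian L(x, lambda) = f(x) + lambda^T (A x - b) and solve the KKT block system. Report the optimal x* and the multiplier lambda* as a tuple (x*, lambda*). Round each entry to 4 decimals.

Form the Lagrangian:
  L(x, lambda) = (1/2) x^T Q x + c^T x + lambda^T (A x - b)
Stationarity (grad_x L = 0): Q x + c + A^T lambda = 0.
Primal feasibility: A x = b.

This gives the KKT block system:
  [ Q   A^T ] [ x     ]   [-c ]
  [ A    0  ] [ lambda ] = [ b ]

Solving the linear system:
  x*      = (-1.3043, 2, -0.5217)
  lambda* = (-14)
  f(x*)   = 12.1739

x* = (-1.3043, 2, -0.5217), lambda* = (-14)


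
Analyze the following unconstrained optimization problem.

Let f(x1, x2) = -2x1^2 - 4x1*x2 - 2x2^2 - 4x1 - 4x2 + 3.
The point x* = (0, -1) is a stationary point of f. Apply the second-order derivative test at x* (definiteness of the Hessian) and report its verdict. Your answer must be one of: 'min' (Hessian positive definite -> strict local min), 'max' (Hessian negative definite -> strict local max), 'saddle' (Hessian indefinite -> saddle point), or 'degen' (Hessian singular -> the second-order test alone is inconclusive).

Compute the Hessian H = grad^2 f:
  H = [[-4, -4], [-4, -4]]
Verify stationarity: grad f(x*) = H x* + g = (0, 0).
Eigenvalues of H: -8, 0.
H has a zero eigenvalue (singular; negative semidefinite but not definite), so H is neither positive definite, negative definite, nor indefinite. The second-order test alone is inconclusive -> degen.
(Indeed, f is constant along the null direction of H through x*, so x* is not a strict local extremum.)

degen


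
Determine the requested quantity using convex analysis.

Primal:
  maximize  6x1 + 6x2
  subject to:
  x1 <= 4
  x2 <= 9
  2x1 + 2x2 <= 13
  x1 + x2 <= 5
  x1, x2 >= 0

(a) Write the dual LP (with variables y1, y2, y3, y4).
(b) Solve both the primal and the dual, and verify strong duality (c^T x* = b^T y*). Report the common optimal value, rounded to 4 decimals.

The standard primal-dual pair for 'max c^T x s.t. A x <= b, x >= 0' is:
  Dual:  min b^T y  s.t.  A^T y >= c,  y >= 0.

So the dual LP is:
  minimize  4y1 + 9y2 + 13y3 + 5y4
  subject to:
    y1 + 2y3 + y4 >= 6
    y2 + 2y3 + y4 >= 6
    y1, y2, y3, y4 >= 0

Solving the primal: x* = (0, 5).
  primal value c^T x* = 30.
Solving the dual: y* = (0, 0, 0, 6).
  dual value b^T y* = 30.
Strong duality: c^T x* = b^T y*. Confirmed.

30


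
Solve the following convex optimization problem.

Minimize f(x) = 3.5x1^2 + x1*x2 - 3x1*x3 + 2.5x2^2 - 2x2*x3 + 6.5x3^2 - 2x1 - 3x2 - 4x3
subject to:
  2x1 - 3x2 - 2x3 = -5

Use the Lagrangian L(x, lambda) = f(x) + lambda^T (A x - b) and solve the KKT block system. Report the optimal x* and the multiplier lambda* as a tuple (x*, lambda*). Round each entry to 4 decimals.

Form the Lagrangian:
  L(x, lambda) = (1/2) x^T Q x + c^T x + lambda^T (A x - b)
Stationarity (grad_x L = 0): Q x + c + A^T lambda = 0.
Primal feasibility: A x = b.

This gives the KKT block system:
  [ Q   A^T ] [ x     ]   [-c ]
  [ A    0  ] [ lambda ] = [ b ]

Solving the linear system:
  x*      = (0.1537, 1.322, 0.6707)
  lambda* = (0.8073)
  f(x*)   = -1.4598

x* = (0.1537, 1.322, 0.6707), lambda* = (0.8073)


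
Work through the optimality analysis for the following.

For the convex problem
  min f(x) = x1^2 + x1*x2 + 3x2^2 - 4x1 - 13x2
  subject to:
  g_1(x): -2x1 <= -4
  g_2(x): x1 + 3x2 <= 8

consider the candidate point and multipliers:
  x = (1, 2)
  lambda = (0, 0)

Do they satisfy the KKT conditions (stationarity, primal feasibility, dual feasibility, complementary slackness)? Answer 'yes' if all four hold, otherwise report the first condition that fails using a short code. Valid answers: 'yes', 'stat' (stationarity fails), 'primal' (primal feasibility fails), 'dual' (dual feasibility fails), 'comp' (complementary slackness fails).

Gradient of f: grad f(x) = Q x + c = (0, 0)
Constraint values g_i(x) = a_i^T x - b_i:
  g_1((1, 2)) = 2
  g_2((1, 2)) = -1
Stationarity residual: grad f(x) + sum_i lambda_i a_i = (0, 0)
  -> stationarity OK
Primal feasibility (all g_i <= 0): FAILS
Dual feasibility (all lambda_i >= 0): OK
Complementary slackness (lambda_i * g_i(x) = 0 for all i): OK

Verdict: the first failing condition is primal_feasibility -> primal.

primal


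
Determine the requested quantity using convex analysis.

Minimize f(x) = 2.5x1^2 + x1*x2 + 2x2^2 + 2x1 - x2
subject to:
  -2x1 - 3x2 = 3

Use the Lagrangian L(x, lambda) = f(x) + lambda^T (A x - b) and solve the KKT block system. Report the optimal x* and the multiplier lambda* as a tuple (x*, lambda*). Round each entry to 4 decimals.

Form the Lagrangian:
  L(x, lambda) = (1/2) x^T Q x + c^T x + lambda^T (A x - b)
Stationarity (grad_x L = 0): Q x + c + A^T lambda = 0.
Primal feasibility: A x = b.

This gives the KKT block system:
  [ Q   A^T ] [ x     ]   [-c ]
  [ A    0  ] [ lambda ] = [ b ]

Solving the linear system:
  x*      = (-0.7959, -0.4694)
  lambda* = (-1.2245)
  f(x*)   = 1.2755

x* = (-0.7959, -0.4694), lambda* = (-1.2245)


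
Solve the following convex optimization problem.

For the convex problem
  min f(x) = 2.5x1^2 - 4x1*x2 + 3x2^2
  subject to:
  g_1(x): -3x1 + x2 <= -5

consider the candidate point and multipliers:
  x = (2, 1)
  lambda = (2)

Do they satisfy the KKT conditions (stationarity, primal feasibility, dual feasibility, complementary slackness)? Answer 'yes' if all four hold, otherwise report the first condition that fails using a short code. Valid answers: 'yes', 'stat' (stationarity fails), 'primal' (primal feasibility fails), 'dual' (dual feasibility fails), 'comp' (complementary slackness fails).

Gradient of f: grad f(x) = Q x + c = (6, -2)
Constraint values g_i(x) = a_i^T x - b_i:
  g_1((2, 1)) = 0
Stationarity residual: grad f(x) + sum_i lambda_i a_i = (0, 0)
  -> stationarity OK
Primal feasibility (all g_i <= 0): OK
Dual feasibility (all lambda_i >= 0): OK
Complementary slackness (lambda_i * g_i(x) = 0 for all i): OK

Verdict: yes, KKT holds.

yes


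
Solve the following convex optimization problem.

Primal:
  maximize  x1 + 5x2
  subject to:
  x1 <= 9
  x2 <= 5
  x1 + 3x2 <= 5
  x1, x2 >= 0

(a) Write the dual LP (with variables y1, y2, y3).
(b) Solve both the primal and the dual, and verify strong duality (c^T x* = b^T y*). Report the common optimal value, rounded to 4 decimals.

The standard primal-dual pair for 'max c^T x s.t. A x <= b, x >= 0' is:
  Dual:  min b^T y  s.t.  A^T y >= c,  y >= 0.

So the dual LP is:
  minimize  9y1 + 5y2 + 5y3
  subject to:
    y1 + y3 >= 1
    y2 + 3y3 >= 5
    y1, y2, y3 >= 0

Solving the primal: x* = (0, 1.6667).
  primal value c^T x* = 8.3333.
Solving the dual: y* = (0, 0, 1.6667).
  dual value b^T y* = 8.3333.
Strong duality: c^T x* = b^T y*. Confirmed.

8.3333


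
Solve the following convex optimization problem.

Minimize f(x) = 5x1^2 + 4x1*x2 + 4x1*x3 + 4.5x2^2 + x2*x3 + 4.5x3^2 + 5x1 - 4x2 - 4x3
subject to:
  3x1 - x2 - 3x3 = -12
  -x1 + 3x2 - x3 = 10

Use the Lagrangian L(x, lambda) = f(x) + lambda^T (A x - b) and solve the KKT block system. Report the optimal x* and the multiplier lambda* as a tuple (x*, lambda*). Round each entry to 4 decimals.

Form the Lagrangian:
  L(x, lambda) = (1/2) x^T Q x + c^T x + lambda^T (A x - b)
Stationarity (grad_x L = 0): Q x + c + A^T lambda = 0.
Primal feasibility: A x = b.

This gives the KKT block system:
  [ Q   A^T ] [ x     ]   [-c ]
  [ A    0  ] [ lambda ] = [ b ]

Solving the linear system:
  x*      = (-2.3402, 2.7959, 0.7279)
  lambda* = (0.0488, -4.1605)
  f(x*)   = 8.197

x* = (-2.3402, 2.7959, 0.7279), lambda* = (0.0488, -4.1605)


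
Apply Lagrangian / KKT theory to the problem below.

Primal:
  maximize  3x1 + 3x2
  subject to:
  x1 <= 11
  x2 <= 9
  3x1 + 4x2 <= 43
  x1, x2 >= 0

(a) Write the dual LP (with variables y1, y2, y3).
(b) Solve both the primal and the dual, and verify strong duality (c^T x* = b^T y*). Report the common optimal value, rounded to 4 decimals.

The standard primal-dual pair for 'max c^T x s.t. A x <= b, x >= 0' is:
  Dual:  min b^T y  s.t.  A^T y >= c,  y >= 0.

So the dual LP is:
  minimize  11y1 + 9y2 + 43y3
  subject to:
    y1 + 3y3 >= 3
    y2 + 4y3 >= 3
    y1, y2, y3 >= 0

Solving the primal: x* = (11, 2.5).
  primal value c^T x* = 40.5.
Solving the dual: y* = (0.75, 0, 0.75).
  dual value b^T y* = 40.5.
Strong duality: c^T x* = b^T y*. Confirmed.

40.5


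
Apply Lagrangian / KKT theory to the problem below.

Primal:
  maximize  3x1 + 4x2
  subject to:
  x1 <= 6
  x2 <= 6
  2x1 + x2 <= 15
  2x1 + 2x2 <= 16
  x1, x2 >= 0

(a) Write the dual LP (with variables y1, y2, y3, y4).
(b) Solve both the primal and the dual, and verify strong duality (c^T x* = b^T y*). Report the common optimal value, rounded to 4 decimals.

The standard primal-dual pair for 'max c^T x s.t. A x <= b, x >= 0' is:
  Dual:  min b^T y  s.t.  A^T y >= c,  y >= 0.

So the dual LP is:
  minimize  6y1 + 6y2 + 15y3 + 16y4
  subject to:
    y1 + 2y3 + 2y4 >= 3
    y2 + y3 + 2y4 >= 4
    y1, y2, y3, y4 >= 0

Solving the primal: x* = (2, 6).
  primal value c^T x* = 30.
Solving the dual: y* = (0, 1, 0, 1.5).
  dual value b^T y* = 30.
Strong duality: c^T x* = b^T y*. Confirmed.

30


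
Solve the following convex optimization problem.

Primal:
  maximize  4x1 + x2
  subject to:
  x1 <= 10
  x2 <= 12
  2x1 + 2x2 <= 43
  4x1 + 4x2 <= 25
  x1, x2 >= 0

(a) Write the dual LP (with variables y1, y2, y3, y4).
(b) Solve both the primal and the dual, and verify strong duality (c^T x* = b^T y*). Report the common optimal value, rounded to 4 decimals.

The standard primal-dual pair for 'max c^T x s.t. A x <= b, x >= 0' is:
  Dual:  min b^T y  s.t.  A^T y >= c,  y >= 0.

So the dual LP is:
  minimize  10y1 + 12y2 + 43y3 + 25y4
  subject to:
    y1 + 2y3 + 4y4 >= 4
    y2 + 2y3 + 4y4 >= 1
    y1, y2, y3, y4 >= 0

Solving the primal: x* = (6.25, 0).
  primal value c^T x* = 25.
Solving the dual: y* = (0, 0, 0, 1).
  dual value b^T y* = 25.
Strong duality: c^T x* = b^T y*. Confirmed.

25


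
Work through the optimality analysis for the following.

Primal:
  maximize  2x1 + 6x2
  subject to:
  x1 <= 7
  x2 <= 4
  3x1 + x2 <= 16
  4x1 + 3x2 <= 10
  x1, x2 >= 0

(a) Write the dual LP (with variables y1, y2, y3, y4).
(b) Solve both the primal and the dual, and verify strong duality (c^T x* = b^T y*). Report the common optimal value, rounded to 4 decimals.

The standard primal-dual pair for 'max c^T x s.t. A x <= b, x >= 0' is:
  Dual:  min b^T y  s.t.  A^T y >= c,  y >= 0.

So the dual LP is:
  minimize  7y1 + 4y2 + 16y3 + 10y4
  subject to:
    y1 + 3y3 + 4y4 >= 2
    y2 + y3 + 3y4 >= 6
    y1, y2, y3, y4 >= 0

Solving the primal: x* = (0, 3.3333).
  primal value c^T x* = 20.
Solving the dual: y* = (0, 0, 0, 2).
  dual value b^T y* = 20.
Strong duality: c^T x* = b^T y*. Confirmed.

20


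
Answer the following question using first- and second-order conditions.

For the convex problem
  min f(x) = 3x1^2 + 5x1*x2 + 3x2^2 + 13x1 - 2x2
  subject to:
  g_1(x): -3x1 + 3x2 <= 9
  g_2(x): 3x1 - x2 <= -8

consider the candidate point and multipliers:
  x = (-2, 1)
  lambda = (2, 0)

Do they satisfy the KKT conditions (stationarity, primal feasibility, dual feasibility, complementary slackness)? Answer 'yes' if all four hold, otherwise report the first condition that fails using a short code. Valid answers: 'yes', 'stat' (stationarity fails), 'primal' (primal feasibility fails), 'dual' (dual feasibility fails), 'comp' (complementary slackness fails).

Gradient of f: grad f(x) = Q x + c = (6, -6)
Constraint values g_i(x) = a_i^T x - b_i:
  g_1((-2, 1)) = 0
  g_2((-2, 1)) = 1
Stationarity residual: grad f(x) + sum_i lambda_i a_i = (0, 0)
  -> stationarity OK
Primal feasibility (all g_i <= 0): FAILS
Dual feasibility (all lambda_i >= 0): OK
Complementary slackness (lambda_i * g_i(x) = 0 for all i): OK

Verdict: the first failing condition is primal_feasibility -> primal.

primal


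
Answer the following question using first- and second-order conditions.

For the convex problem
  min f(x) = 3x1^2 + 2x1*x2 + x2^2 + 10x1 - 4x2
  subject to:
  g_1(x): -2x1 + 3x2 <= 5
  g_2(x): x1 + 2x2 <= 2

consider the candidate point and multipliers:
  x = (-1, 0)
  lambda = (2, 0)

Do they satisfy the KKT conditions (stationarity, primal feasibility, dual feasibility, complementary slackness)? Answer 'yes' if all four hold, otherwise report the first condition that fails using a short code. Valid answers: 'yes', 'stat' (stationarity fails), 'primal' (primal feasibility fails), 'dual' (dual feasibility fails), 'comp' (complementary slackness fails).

Gradient of f: grad f(x) = Q x + c = (4, -6)
Constraint values g_i(x) = a_i^T x - b_i:
  g_1((-1, 0)) = -3
  g_2((-1, 0)) = -3
Stationarity residual: grad f(x) + sum_i lambda_i a_i = (0, 0)
  -> stationarity OK
Primal feasibility (all g_i <= 0): OK
Dual feasibility (all lambda_i >= 0): OK
Complementary slackness (lambda_i * g_i(x) = 0 for all i): FAILS

Verdict: the first failing condition is complementary_slackness -> comp.

comp


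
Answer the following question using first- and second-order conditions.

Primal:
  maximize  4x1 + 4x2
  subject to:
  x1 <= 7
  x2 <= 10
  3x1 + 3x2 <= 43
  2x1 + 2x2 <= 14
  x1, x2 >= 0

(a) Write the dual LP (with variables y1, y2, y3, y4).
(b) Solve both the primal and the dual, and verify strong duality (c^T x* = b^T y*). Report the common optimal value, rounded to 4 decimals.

The standard primal-dual pair for 'max c^T x s.t. A x <= b, x >= 0' is:
  Dual:  min b^T y  s.t.  A^T y >= c,  y >= 0.

So the dual LP is:
  minimize  7y1 + 10y2 + 43y3 + 14y4
  subject to:
    y1 + 3y3 + 2y4 >= 4
    y2 + 3y3 + 2y4 >= 4
    y1, y2, y3, y4 >= 0

Solving the primal: x* = (0, 7).
  primal value c^T x* = 28.
Solving the dual: y* = (0, 0, 0, 2).
  dual value b^T y* = 28.
Strong duality: c^T x* = b^T y*. Confirmed.

28


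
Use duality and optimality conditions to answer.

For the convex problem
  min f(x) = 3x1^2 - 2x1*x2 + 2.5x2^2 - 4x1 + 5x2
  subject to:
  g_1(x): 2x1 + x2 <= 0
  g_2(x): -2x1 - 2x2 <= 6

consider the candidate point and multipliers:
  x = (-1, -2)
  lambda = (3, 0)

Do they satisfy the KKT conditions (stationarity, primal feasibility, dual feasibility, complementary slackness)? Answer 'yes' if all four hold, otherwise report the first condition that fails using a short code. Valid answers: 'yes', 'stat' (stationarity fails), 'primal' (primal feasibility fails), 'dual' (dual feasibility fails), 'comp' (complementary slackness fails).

Gradient of f: grad f(x) = Q x + c = (-6, -3)
Constraint values g_i(x) = a_i^T x - b_i:
  g_1((-1, -2)) = -4
  g_2((-1, -2)) = 0
Stationarity residual: grad f(x) + sum_i lambda_i a_i = (0, 0)
  -> stationarity OK
Primal feasibility (all g_i <= 0): OK
Dual feasibility (all lambda_i >= 0): OK
Complementary slackness (lambda_i * g_i(x) = 0 for all i): FAILS

Verdict: the first failing condition is complementary_slackness -> comp.

comp


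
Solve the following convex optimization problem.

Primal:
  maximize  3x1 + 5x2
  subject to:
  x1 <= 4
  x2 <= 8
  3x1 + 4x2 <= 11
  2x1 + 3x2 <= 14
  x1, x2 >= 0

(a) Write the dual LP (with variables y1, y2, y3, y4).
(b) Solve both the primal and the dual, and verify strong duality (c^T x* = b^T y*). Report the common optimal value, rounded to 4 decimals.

The standard primal-dual pair for 'max c^T x s.t. A x <= b, x >= 0' is:
  Dual:  min b^T y  s.t.  A^T y >= c,  y >= 0.

So the dual LP is:
  minimize  4y1 + 8y2 + 11y3 + 14y4
  subject to:
    y1 + 3y3 + 2y4 >= 3
    y2 + 4y3 + 3y4 >= 5
    y1, y2, y3, y4 >= 0

Solving the primal: x* = (0, 2.75).
  primal value c^T x* = 13.75.
Solving the dual: y* = (0, 0, 1.25, 0).
  dual value b^T y* = 13.75.
Strong duality: c^T x* = b^T y*. Confirmed.

13.75


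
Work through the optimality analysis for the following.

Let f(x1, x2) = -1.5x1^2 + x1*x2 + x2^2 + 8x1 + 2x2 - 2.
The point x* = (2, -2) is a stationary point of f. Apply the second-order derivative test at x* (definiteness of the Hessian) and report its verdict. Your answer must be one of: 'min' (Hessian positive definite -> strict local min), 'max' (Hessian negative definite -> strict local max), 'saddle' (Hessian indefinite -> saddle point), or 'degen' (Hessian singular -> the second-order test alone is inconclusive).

Compute the Hessian H = grad^2 f:
  H = [[-3, 1], [1, 2]]
Verify stationarity: grad f(x*) = H x* + g = (0, 0).
Eigenvalues of H: -3.1926, 2.1926.
Eigenvalues have mixed signs, so H is indefinite -> x* is a saddle point.

saddle


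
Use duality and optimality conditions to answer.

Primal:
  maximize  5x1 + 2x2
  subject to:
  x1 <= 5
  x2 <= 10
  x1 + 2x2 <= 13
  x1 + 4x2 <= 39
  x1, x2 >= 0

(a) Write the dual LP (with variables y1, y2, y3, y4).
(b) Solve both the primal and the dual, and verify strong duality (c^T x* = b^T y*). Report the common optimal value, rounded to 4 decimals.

The standard primal-dual pair for 'max c^T x s.t. A x <= b, x >= 0' is:
  Dual:  min b^T y  s.t.  A^T y >= c,  y >= 0.

So the dual LP is:
  minimize  5y1 + 10y2 + 13y3 + 39y4
  subject to:
    y1 + y3 + y4 >= 5
    y2 + 2y3 + 4y4 >= 2
    y1, y2, y3, y4 >= 0

Solving the primal: x* = (5, 4).
  primal value c^T x* = 33.
Solving the dual: y* = (4, 0, 1, 0).
  dual value b^T y* = 33.
Strong duality: c^T x* = b^T y*. Confirmed.

33


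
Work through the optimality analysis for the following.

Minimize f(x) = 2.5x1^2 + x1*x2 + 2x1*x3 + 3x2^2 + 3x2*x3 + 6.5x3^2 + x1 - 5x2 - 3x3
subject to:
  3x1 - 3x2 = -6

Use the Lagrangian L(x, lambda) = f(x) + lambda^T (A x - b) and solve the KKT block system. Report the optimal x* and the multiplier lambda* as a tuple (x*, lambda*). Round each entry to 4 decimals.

Form the Lagrangian:
  L(x, lambda) = (1/2) x^T Q x + c^T x + lambda^T (A x - b)
Stationarity (grad_x L = 0): Q x + c + A^T lambda = 0.
Primal feasibility: A x = b.

This gives the KKT block system:
  [ Q   A^T ] [ x     ]   [-c ]
  [ A    0  ] [ lambda ] = [ b ]

Solving the linear system:
  x*      = (-0.7986, 1.2014, 0.0764)
  lambda* = (0.5463)
  f(x*)   = -1.8785

x* = (-0.7986, 1.2014, 0.0764), lambda* = (0.5463)
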